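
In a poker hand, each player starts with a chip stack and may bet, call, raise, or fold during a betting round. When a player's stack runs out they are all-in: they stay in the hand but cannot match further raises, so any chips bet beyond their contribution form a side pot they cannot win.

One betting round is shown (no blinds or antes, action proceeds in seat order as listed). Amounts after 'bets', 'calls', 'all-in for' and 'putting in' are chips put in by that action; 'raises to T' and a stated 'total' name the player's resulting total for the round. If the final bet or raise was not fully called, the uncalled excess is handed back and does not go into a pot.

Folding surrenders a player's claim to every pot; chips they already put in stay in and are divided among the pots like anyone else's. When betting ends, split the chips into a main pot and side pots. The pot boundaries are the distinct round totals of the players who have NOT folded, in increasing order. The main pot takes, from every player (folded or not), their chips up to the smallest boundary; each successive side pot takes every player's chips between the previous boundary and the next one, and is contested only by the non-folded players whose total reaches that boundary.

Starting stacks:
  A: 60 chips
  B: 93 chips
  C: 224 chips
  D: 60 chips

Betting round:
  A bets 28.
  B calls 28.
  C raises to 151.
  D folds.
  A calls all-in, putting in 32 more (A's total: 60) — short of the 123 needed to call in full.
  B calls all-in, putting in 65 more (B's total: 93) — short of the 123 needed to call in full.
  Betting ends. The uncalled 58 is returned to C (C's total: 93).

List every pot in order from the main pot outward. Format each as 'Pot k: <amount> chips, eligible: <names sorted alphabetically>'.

Pot 1: 180 chips, eligible: A, B, C
Pot 2: 66 chips, eligible: B, C

Derivation:
Contributions (after 58 returned to C): A=60, B=93, C=93
Folded: D
Pot levels (distinct totals of non-folded players): 60, 93
Layer 1-60: 60 each from A, B, C = 60*3 = 180 chips; eligible A, B, C
Layer 61-93: 33 each from B, C = 33*2 = 66 chips; eligible B, C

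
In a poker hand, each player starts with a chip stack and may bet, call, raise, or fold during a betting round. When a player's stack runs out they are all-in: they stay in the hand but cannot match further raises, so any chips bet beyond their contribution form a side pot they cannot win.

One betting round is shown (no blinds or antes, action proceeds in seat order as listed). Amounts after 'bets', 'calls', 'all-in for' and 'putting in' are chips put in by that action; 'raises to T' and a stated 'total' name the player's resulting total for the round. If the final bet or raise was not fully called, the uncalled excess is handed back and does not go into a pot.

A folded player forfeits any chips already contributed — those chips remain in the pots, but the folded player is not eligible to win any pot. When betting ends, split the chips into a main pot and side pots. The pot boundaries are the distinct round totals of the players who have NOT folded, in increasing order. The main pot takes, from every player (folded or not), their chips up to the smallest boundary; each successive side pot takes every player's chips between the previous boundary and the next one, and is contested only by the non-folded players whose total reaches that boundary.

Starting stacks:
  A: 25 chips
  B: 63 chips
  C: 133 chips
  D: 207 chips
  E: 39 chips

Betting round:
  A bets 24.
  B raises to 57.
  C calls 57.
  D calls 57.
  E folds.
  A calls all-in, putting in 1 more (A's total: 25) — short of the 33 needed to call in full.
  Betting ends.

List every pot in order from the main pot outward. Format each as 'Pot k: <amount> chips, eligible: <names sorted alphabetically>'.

Contributions: A=25, B=57, C=57, D=57
Folded: E
Pot levels (distinct totals of non-folded players): 25, 57
Layer 1-25: 25 each from A, B, C, D = 25*4 = 100 chips; eligible A, B, C, D
Layer 26-57: 32 each from B, C, D = 32*3 = 96 chips; eligible B, C, D

Pot 1: 100 chips, eligible: A, B, C, D
Pot 2: 96 chips, eligible: B, C, D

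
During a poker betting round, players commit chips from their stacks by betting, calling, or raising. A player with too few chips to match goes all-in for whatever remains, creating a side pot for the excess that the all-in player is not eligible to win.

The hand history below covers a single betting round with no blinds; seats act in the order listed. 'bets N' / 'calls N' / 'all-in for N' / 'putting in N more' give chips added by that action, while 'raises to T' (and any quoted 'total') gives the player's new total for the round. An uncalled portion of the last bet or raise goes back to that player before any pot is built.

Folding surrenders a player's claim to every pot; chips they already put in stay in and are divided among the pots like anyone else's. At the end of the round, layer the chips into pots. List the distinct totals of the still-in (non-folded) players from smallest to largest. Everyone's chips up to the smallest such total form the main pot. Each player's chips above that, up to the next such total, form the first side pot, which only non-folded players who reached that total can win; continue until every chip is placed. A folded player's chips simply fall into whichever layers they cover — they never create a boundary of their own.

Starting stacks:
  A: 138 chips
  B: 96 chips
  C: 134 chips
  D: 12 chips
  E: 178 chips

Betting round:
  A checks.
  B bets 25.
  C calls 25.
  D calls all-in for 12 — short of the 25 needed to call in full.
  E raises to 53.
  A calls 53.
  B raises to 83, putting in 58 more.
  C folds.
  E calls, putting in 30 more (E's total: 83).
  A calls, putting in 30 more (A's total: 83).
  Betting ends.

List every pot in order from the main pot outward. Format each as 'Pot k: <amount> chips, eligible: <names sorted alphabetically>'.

Pot 1: 60 chips, eligible: A, B, D, E
Pot 2: 226 chips, eligible: A, B, E

Derivation:
Contributions: A=83, B=83, C=25, D=12, E=83
Folded: C
Pot levels (distinct totals of non-folded players): 12, 83
Layer 1-12: 12 each from A, B, C, D, E = 12*5 = 60 chips; eligible A, B, D, E
Layer 13-83: A 71 + B 71 + C 13 + E 71 = 226 chips; eligible A, B, E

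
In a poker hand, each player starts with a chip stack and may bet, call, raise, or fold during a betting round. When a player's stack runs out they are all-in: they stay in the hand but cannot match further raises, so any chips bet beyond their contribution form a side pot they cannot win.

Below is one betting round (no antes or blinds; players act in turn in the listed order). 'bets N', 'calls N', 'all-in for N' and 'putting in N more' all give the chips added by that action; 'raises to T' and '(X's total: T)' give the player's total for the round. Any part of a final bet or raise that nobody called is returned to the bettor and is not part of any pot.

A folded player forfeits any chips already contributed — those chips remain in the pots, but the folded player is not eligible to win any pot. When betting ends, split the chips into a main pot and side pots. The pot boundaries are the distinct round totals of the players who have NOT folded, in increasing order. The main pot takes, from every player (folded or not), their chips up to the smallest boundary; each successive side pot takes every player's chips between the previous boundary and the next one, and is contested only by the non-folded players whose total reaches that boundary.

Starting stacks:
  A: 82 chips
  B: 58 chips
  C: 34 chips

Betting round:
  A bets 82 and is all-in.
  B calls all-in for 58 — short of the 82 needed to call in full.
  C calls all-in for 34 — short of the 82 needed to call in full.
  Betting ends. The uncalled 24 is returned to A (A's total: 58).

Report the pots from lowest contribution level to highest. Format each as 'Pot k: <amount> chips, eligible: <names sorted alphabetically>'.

Contributions (after 24 returned to A): A=58, B=58, C=34
Pot levels (distinct totals of non-folded players): 34, 58
Layer 1-34: 34 each from A, B, C = 34*3 = 102 chips; eligible A, B, C
Layer 35-58: 24 each from A, B = 24*2 = 48 chips; eligible A, B

Pot 1: 102 chips, eligible: A, B, C
Pot 2: 48 chips, eligible: A, B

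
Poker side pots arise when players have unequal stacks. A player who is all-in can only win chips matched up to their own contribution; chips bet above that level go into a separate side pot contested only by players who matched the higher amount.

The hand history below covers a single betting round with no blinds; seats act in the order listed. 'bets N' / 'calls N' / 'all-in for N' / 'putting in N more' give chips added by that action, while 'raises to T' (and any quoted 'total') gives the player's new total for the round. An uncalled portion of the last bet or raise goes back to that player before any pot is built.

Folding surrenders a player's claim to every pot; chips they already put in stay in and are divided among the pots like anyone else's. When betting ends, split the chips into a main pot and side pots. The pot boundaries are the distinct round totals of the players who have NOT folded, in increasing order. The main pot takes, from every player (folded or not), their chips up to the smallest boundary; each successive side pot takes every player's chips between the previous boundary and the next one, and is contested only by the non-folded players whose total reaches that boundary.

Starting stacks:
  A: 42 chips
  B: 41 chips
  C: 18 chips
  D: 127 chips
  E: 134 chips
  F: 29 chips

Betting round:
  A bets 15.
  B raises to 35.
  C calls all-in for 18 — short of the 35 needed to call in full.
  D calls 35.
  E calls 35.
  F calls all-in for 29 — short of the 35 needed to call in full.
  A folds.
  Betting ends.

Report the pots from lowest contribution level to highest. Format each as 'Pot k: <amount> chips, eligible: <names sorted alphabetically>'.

Contributions: A=15, B=35, C=18, D=35, E=35, F=29
Folded: A
Pot levels (distinct totals of non-folded players): 18, 29, 35
Layer 1-18: A 15 + B 18 + C 18 + D 18 + E 18 + F 18 = 105 chips; eligible B, C, D, E, F
Layer 19-29: 11 each from B, D, E, F = 11*4 = 44 chips; eligible B, D, E, F
Layer 30-35: 6 each from B, D, E = 6*3 = 18 chips; eligible B, D, E

Pot 1: 105 chips, eligible: B, C, D, E, F
Pot 2: 44 chips, eligible: B, D, E, F
Pot 3: 18 chips, eligible: B, D, E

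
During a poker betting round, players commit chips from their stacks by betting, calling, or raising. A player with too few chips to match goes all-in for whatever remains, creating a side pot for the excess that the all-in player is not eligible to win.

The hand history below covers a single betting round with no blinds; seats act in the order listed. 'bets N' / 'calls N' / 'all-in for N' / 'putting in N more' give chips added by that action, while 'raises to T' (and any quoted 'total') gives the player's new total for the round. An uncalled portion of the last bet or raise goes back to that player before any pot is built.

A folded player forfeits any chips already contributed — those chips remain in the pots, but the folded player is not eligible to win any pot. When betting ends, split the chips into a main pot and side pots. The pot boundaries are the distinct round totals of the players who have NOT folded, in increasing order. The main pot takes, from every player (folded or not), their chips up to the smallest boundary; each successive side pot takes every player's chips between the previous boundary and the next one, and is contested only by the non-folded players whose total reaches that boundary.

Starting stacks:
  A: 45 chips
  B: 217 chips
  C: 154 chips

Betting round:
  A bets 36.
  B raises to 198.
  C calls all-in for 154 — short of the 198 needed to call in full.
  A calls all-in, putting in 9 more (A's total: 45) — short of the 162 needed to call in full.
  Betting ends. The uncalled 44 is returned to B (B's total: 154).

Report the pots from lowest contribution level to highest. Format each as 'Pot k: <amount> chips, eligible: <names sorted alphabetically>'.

Pot 1: 135 chips, eligible: A, B, C
Pot 2: 218 chips, eligible: B, C

Derivation:
Contributions (after 44 returned to B): A=45, B=154, C=154
Pot levels (distinct totals of non-folded players): 45, 154
Layer 1-45: 45 each from A, B, C = 45*3 = 135 chips; eligible A, B, C
Layer 46-154: 109 each from B, C = 109*2 = 218 chips; eligible B, C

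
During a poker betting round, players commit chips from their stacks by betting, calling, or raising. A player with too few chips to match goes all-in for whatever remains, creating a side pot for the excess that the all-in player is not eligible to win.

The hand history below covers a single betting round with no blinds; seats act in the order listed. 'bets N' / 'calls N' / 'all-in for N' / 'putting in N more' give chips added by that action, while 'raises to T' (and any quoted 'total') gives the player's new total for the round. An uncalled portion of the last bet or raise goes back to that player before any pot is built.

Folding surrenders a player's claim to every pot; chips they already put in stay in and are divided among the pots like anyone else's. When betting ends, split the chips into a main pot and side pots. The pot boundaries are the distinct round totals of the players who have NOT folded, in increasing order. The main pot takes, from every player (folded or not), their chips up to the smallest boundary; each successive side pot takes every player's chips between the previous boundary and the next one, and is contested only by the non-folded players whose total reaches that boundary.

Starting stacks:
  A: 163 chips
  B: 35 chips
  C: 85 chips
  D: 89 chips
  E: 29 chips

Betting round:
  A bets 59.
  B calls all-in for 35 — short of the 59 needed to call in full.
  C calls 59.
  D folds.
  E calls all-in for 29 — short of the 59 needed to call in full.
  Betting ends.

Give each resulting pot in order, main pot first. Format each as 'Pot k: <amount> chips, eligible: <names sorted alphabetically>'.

Pot 1: 116 chips, eligible: A, B, C, E
Pot 2: 18 chips, eligible: A, B, C
Pot 3: 48 chips, eligible: A, C

Derivation:
Contributions: A=59, B=35, C=59, E=29
Folded: D
Pot levels (distinct totals of non-folded players): 29, 35, 59
Layer 1-29: 29 each from A, B, C, E = 29*4 = 116 chips; eligible A, B, C, E
Layer 30-35: 6 each from A, B, C = 6*3 = 18 chips; eligible A, B, C
Layer 36-59: 24 each from A, C = 24*2 = 48 chips; eligible A, C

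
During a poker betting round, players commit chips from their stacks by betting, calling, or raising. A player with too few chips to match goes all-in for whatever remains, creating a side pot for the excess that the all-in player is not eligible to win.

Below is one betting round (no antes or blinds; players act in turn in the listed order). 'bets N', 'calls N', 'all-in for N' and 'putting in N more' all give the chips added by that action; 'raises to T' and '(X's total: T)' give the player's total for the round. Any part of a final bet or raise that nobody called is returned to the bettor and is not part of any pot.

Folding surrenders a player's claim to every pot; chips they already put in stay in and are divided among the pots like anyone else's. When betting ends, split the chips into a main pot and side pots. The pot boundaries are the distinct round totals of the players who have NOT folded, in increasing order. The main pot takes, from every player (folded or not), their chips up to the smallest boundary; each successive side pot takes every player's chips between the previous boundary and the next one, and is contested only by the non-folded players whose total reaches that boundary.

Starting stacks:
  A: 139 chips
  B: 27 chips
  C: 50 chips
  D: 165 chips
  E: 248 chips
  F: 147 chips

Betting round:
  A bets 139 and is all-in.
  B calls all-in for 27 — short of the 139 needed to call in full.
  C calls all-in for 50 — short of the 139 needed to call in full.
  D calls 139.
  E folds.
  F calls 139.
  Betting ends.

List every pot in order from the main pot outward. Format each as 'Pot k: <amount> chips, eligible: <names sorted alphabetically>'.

Pot 1: 135 chips, eligible: A, B, C, D, F
Pot 2: 92 chips, eligible: A, C, D, F
Pot 3: 267 chips, eligible: A, D, F

Derivation:
Contributions: A=139, B=27, C=50, D=139, F=139
Folded: E
Pot levels (distinct totals of non-folded players): 27, 50, 139
Layer 1-27: 27 each from A, B, C, D, F = 27*5 = 135 chips; eligible A, B, C, D, F
Layer 28-50: 23 each from A, C, D, F = 23*4 = 92 chips; eligible A, C, D, F
Layer 51-139: 89 each from A, D, F = 89*3 = 267 chips; eligible A, D, F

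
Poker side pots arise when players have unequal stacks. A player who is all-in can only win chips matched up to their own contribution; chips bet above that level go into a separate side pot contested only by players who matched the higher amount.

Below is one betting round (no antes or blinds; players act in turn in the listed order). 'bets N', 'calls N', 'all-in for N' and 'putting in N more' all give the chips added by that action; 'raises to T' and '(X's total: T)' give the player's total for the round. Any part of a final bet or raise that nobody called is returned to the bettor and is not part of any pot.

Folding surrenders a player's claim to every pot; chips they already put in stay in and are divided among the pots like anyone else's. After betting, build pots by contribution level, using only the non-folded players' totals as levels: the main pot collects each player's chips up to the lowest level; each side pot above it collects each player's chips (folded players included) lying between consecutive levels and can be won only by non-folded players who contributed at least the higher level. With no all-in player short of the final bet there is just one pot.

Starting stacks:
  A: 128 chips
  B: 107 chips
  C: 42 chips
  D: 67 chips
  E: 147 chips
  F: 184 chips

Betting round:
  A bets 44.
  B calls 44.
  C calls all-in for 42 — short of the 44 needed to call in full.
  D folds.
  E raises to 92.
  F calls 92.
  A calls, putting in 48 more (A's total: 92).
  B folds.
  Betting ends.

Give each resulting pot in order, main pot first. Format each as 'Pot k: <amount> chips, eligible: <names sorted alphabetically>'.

Pot 1: 210 chips, eligible: A, C, E, F
Pot 2: 152 chips, eligible: A, E, F

Derivation:
Contributions: A=92, B=44, C=42, E=92, F=92
Folded: B, D
Pot levels (distinct totals of non-folded players): 42, 92
Layer 1-42: 42 each from A, B, C, E, F = 42*5 = 210 chips; eligible A, C, E, F
Layer 43-92: A 50 + B 2 + E 50 + F 50 = 152 chips; eligible A, E, F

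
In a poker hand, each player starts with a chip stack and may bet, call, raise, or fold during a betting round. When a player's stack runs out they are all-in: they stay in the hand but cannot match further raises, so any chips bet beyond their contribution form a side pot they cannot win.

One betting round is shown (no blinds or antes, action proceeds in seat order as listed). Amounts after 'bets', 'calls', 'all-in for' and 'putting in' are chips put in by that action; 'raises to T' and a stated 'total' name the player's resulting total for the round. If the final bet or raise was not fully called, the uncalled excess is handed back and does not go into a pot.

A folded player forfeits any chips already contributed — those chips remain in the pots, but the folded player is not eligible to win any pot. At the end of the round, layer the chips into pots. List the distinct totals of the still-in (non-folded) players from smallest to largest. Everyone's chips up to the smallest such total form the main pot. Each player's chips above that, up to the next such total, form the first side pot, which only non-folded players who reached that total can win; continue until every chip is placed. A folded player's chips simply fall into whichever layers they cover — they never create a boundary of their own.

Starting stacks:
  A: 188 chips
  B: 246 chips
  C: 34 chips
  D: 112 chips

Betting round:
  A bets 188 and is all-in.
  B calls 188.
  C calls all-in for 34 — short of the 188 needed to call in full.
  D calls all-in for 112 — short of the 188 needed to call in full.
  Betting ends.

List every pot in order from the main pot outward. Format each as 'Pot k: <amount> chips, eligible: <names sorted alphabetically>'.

Contributions: A=188, B=188, C=34, D=112
Pot levels (distinct totals of non-folded players): 34, 112, 188
Layer 1-34: 34 each from A, B, C, D = 34*4 = 136 chips; eligible A, B, C, D
Layer 35-112: 78 each from A, B, D = 78*3 = 234 chips; eligible A, B, D
Layer 113-188: 76 each from A, B = 76*2 = 152 chips; eligible A, B

Pot 1: 136 chips, eligible: A, B, C, D
Pot 2: 234 chips, eligible: A, B, D
Pot 3: 152 chips, eligible: A, B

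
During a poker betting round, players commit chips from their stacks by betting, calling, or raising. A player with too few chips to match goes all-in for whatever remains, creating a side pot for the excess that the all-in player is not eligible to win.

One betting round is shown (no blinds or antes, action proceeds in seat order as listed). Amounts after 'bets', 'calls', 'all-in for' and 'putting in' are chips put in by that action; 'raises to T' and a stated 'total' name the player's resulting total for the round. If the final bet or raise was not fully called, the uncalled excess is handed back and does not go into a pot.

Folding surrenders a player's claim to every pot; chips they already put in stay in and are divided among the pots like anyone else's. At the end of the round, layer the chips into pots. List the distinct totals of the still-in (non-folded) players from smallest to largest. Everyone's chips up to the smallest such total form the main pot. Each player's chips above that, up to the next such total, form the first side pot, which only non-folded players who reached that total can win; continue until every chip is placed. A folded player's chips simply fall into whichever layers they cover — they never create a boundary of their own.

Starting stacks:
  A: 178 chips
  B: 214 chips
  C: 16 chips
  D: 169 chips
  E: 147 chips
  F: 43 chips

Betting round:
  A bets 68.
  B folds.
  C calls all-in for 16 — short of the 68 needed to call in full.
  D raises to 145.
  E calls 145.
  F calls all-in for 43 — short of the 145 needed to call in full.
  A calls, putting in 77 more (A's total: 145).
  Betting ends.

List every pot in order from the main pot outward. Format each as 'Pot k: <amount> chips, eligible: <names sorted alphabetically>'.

Pot 1: 80 chips, eligible: A, C, D, E, F
Pot 2: 108 chips, eligible: A, D, E, F
Pot 3: 306 chips, eligible: A, D, E

Derivation:
Contributions: A=145, C=16, D=145, E=145, F=43
Folded: B
Pot levels (distinct totals of non-folded players): 16, 43, 145
Layer 1-16: 16 each from A, C, D, E, F = 16*5 = 80 chips; eligible A, C, D, E, F
Layer 17-43: 27 each from A, D, E, F = 27*4 = 108 chips; eligible A, D, E, F
Layer 44-145: 102 each from A, D, E = 102*3 = 306 chips; eligible A, D, E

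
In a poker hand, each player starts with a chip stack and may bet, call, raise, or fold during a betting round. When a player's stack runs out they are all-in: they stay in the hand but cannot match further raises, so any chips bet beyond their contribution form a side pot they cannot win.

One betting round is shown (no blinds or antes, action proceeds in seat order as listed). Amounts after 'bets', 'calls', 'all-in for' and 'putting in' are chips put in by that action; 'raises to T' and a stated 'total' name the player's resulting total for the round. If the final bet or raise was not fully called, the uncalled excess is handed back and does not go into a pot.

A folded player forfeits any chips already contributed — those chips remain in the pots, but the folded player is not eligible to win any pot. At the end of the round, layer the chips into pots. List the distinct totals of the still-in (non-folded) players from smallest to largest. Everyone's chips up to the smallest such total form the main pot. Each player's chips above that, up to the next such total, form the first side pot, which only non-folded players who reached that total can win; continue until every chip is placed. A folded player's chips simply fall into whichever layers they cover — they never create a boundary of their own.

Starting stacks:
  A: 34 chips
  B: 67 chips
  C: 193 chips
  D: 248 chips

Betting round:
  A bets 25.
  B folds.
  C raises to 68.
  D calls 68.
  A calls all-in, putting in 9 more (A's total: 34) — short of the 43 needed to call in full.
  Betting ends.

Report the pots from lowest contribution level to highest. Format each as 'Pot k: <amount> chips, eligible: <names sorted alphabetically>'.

Contributions: A=34, C=68, D=68
Folded: B
Pot levels (distinct totals of non-folded players): 34, 68
Layer 1-34: 34 each from A, C, D = 34*3 = 102 chips; eligible A, C, D
Layer 35-68: 34 each from C, D = 34*2 = 68 chips; eligible C, D

Pot 1: 102 chips, eligible: A, C, D
Pot 2: 68 chips, eligible: C, D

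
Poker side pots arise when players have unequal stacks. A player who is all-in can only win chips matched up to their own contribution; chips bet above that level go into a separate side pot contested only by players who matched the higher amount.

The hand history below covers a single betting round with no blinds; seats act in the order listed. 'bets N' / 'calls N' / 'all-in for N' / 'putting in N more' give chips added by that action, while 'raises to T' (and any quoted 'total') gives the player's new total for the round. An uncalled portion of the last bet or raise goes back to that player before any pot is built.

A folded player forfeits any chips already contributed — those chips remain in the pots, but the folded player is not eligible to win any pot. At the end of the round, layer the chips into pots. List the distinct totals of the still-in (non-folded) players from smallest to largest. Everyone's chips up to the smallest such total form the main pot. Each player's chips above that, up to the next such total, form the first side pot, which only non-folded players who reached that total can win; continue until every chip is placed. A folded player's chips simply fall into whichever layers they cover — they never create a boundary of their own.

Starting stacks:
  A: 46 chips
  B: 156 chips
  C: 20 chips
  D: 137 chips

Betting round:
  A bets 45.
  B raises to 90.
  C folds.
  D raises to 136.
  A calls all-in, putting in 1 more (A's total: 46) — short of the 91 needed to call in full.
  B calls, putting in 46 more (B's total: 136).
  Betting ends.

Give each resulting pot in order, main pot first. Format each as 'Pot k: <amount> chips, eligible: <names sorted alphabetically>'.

Contributions: A=46, B=136, D=136
Folded: C
Pot levels (distinct totals of non-folded players): 46, 136
Layer 1-46: 46 each from A, B, D = 46*3 = 138 chips; eligible A, B, D
Layer 47-136: 90 each from B, D = 90*2 = 180 chips; eligible B, D

Pot 1: 138 chips, eligible: A, B, D
Pot 2: 180 chips, eligible: B, D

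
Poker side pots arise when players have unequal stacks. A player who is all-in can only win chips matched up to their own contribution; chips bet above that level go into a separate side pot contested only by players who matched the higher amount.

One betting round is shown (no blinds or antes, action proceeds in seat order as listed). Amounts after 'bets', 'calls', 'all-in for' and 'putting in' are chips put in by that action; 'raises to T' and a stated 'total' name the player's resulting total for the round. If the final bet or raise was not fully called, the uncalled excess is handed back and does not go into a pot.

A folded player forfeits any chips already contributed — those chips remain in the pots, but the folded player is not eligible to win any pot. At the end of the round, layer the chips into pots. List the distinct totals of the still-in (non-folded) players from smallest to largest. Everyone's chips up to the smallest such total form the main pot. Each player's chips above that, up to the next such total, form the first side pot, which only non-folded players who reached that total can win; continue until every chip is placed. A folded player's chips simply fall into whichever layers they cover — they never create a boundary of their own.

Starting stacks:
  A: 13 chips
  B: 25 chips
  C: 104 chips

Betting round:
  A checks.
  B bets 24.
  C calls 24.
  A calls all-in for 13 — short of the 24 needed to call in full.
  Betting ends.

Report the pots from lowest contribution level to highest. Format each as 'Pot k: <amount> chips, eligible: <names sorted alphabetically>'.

Pot 1: 39 chips, eligible: A, B, C
Pot 2: 22 chips, eligible: B, C

Derivation:
Contributions: A=13, B=24, C=24
Pot levels (distinct totals of non-folded players): 13, 24
Layer 1-13: 13 each from A, B, C = 13*3 = 39 chips; eligible A, B, C
Layer 14-24: 11 each from B, C = 11*2 = 22 chips; eligible B, C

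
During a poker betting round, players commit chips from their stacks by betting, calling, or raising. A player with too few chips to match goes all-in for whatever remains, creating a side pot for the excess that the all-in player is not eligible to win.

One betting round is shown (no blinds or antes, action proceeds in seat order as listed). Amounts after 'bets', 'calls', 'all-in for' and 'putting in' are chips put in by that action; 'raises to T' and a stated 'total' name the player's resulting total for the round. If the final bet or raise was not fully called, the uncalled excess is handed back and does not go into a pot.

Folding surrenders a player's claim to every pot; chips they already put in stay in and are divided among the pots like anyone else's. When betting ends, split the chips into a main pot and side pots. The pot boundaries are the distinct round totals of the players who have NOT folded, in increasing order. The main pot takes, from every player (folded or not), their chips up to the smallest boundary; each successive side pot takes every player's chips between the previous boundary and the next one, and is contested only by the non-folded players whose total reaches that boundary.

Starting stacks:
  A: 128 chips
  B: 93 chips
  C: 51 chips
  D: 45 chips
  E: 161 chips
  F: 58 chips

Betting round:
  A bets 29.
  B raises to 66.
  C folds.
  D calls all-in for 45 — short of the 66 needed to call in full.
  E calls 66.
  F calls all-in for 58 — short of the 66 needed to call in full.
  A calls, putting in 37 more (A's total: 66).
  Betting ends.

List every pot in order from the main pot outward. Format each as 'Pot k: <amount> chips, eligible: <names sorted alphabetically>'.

Pot 1: 225 chips, eligible: A, B, D, E, F
Pot 2: 52 chips, eligible: A, B, E, F
Pot 3: 24 chips, eligible: A, B, E

Derivation:
Contributions: A=66, B=66, D=45, E=66, F=58
Folded: C
Pot levels (distinct totals of non-folded players): 45, 58, 66
Layer 1-45: 45 each from A, B, D, E, F = 45*5 = 225 chips; eligible A, B, D, E, F
Layer 46-58: 13 each from A, B, E, F = 13*4 = 52 chips; eligible A, B, E, F
Layer 59-66: 8 each from A, B, E = 8*3 = 24 chips; eligible A, B, E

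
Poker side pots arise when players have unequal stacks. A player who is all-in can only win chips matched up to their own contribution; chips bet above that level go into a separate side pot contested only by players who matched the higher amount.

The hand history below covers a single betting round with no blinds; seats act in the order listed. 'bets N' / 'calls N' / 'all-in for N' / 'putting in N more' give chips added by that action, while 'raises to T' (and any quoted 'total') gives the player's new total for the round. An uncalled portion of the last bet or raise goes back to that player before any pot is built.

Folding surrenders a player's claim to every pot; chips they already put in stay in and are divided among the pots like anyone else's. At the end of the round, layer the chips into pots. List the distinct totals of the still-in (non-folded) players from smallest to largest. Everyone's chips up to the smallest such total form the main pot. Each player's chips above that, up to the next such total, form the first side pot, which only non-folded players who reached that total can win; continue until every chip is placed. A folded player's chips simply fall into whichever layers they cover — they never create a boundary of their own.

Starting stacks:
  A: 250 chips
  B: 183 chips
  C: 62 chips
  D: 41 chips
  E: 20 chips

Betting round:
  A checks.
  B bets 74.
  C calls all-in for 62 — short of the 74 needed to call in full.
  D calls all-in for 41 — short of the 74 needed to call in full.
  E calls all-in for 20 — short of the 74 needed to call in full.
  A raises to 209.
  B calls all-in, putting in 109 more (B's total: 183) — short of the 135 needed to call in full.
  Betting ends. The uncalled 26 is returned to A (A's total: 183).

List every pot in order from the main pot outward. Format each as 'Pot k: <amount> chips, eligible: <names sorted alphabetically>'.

Contributions (after 26 returned to A): A=183, B=183, C=62, D=41, E=20
Pot levels (distinct totals of non-folded players): 20, 41, 62, 183
Layer 1-20: 20 each from A, B, C, D, E = 20*5 = 100 chips; eligible A, B, C, D, E
Layer 21-41: 21 each from A, B, C, D = 21*4 = 84 chips; eligible A, B, C, D
Layer 42-62: 21 each from A, B, C = 21*3 = 63 chips; eligible A, B, C
Layer 63-183: 121 each from A, B = 121*2 = 242 chips; eligible A, B

Pot 1: 100 chips, eligible: A, B, C, D, E
Pot 2: 84 chips, eligible: A, B, C, D
Pot 3: 63 chips, eligible: A, B, C
Pot 4: 242 chips, eligible: A, B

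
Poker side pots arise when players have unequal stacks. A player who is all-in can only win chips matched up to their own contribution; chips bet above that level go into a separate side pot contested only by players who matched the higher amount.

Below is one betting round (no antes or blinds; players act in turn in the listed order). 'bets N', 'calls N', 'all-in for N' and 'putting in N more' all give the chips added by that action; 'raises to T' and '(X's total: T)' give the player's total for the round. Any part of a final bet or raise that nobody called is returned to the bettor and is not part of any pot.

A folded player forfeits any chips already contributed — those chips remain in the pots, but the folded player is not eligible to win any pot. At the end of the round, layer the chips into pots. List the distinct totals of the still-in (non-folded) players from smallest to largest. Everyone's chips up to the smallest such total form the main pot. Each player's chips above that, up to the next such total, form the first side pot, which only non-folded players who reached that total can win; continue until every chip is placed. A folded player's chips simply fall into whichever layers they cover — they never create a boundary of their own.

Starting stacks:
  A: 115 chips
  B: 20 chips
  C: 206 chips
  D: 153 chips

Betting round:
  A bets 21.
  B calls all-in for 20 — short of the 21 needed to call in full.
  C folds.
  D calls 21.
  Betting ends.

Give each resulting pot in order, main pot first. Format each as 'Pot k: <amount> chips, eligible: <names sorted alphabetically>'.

Contributions: A=21, B=20, D=21
Folded: C
Pot levels (distinct totals of non-folded players): 20, 21
Layer 1-20: 20 each from A, B, D = 20*3 = 60 chips; eligible A, B, D
Layer 21-21: 1 each from A, D = 1*2 = 2 chips; eligible A, D

Pot 1: 60 chips, eligible: A, B, D
Pot 2: 2 chips, eligible: A, D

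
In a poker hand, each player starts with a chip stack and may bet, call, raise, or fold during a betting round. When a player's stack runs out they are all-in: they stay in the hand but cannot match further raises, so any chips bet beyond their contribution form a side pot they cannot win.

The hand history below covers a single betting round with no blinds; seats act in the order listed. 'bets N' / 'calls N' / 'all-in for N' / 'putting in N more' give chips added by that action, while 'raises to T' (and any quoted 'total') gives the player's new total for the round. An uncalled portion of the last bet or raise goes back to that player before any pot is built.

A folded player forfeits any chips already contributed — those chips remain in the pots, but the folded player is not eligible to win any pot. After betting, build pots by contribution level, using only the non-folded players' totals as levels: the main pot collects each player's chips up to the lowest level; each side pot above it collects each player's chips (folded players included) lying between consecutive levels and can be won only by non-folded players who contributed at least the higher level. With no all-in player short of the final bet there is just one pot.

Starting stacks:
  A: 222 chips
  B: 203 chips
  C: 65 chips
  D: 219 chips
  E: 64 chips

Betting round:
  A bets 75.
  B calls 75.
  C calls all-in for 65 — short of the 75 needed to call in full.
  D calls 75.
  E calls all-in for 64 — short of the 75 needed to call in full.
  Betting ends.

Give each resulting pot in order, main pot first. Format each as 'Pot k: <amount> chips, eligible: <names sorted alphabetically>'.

Pot 1: 320 chips, eligible: A, B, C, D, E
Pot 2: 4 chips, eligible: A, B, C, D
Pot 3: 30 chips, eligible: A, B, D

Derivation:
Contributions: A=75, B=75, C=65, D=75, E=64
Pot levels (distinct totals of non-folded players): 64, 65, 75
Layer 1-64: 64 each from A, B, C, D, E = 64*5 = 320 chips; eligible A, B, C, D, E
Layer 65-65: 1 each from A, B, C, D = 1*4 = 4 chips; eligible A, B, C, D
Layer 66-75: 10 each from A, B, D = 10*3 = 30 chips; eligible A, B, D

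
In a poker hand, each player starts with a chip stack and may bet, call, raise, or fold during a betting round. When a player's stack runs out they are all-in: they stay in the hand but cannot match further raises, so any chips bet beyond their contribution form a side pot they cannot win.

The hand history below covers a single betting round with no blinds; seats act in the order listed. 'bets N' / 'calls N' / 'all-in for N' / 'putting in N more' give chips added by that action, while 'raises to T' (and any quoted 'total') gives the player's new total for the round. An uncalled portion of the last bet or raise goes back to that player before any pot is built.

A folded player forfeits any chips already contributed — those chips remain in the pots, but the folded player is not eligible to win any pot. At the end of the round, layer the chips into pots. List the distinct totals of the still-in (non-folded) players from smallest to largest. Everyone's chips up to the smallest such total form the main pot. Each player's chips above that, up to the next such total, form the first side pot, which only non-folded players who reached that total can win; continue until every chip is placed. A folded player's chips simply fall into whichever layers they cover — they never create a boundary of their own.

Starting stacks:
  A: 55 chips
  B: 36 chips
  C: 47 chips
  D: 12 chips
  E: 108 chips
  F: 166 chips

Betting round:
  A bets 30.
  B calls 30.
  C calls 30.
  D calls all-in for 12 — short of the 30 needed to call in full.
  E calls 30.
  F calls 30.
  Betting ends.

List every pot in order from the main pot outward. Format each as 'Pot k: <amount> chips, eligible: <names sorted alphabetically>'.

Pot 1: 72 chips, eligible: A, B, C, D, E, F
Pot 2: 90 chips, eligible: A, B, C, E, F

Derivation:
Contributions: A=30, B=30, C=30, D=12, E=30, F=30
Pot levels (distinct totals of non-folded players): 12, 30
Layer 1-12: 12 each from A, B, C, D, E, F = 12*6 = 72 chips; eligible A, B, C, D, E, F
Layer 13-30: 18 each from A, B, C, E, F = 18*5 = 90 chips; eligible A, B, C, E, F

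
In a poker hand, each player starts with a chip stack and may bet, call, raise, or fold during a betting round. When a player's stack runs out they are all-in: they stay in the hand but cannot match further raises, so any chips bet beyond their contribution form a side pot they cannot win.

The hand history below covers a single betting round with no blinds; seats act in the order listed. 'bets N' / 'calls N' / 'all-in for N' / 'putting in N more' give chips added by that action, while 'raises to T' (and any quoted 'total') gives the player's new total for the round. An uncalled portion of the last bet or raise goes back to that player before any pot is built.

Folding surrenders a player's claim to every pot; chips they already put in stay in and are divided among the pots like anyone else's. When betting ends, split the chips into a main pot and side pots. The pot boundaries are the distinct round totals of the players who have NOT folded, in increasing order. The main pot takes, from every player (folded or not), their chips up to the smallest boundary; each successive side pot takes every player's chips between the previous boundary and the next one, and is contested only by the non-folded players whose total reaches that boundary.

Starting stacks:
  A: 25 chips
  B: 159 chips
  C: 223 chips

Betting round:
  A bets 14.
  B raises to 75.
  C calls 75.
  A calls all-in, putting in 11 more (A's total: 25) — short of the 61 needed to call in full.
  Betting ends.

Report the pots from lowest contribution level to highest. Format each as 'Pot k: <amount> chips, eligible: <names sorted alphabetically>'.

Contributions: A=25, B=75, C=75
Pot levels (distinct totals of non-folded players): 25, 75
Layer 1-25: 25 each from A, B, C = 25*3 = 75 chips; eligible A, B, C
Layer 26-75: 50 each from B, C = 50*2 = 100 chips; eligible B, C

Pot 1: 75 chips, eligible: A, B, C
Pot 2: 100 chips, eligible: B, C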